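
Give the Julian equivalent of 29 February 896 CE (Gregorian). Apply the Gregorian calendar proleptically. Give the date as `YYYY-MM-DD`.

For dates in this range the Gregorian date is 4 days ahead of the Julian.
29 February 896 Gregorian − 4 days → 25 February 896 Julian.

0896-02-25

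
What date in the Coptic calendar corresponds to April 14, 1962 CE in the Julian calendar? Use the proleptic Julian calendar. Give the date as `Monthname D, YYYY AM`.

Both dates share Julian Day Number 2437782; in the Coptic calendar that is 19 Parmouti 1678 AM.

Parmouti 19, 1678 AM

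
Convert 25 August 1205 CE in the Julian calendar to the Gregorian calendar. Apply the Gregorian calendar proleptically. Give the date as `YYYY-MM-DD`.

The Julian–Gregorian offset here is 7 days (Julian trailing).
25 August 1205 Julian + 7 days → 1 September 1205 Gregorian.

1205-09-01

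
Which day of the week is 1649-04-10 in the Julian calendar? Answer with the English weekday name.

This is JDN 2323455 (20 April 1649 Gregorian).
Since JDN mod 7 = 1 (0 = Monday), the day is Tuesday.

Tuesday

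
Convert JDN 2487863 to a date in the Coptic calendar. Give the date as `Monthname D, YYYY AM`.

JDN 2487863 is 8 June 2099 in the Gregorian calendar.
In the Coptic calendar that day is Paoni 1, 1815 AM.

Paoni 1, 1815 AM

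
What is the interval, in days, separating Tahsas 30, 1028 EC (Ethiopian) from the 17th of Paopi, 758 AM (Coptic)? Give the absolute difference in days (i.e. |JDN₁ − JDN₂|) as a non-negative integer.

2118

First date → JDN 2099452; second date → JDN 2101570.
The interval is |2099452 − 2101570| = 2118 days.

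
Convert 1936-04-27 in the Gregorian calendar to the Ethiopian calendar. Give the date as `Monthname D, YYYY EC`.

Miyazya 19, 1928 EC

Both dates share Julian Day Number 2428286; in the Ethiopian calendar that is 19 Miyazya 1928 EC.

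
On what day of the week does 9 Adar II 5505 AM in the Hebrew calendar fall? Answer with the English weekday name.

In the Gregorian calendar this is 13 March 1745 (JDN 2358480).
2358480 ≡ 5 (mod 7); counting from Monday = 0 gives Saturday.

Saturday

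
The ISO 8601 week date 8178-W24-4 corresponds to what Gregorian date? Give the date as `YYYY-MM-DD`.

ISO week 1 of 8178 is the week containing the first Thursday of 8178.
Week 24, day 4 (Thursday) lands on 8178-06-11.

8178-06-11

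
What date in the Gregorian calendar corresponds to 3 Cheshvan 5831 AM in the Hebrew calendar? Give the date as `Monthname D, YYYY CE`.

Julian Day Number of the source date = 2477393.
Converting JDN 2477393 to the Gregorian calendar gives 8 October 2070 CE.

October 8, 2070 CE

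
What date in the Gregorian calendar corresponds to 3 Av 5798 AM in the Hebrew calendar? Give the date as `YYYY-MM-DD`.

Julian Day Number of the source date = 2465640.
Converting JDN 2465640 to the Gregorian calendar gives 4 August 2038 CE.

2038-08-04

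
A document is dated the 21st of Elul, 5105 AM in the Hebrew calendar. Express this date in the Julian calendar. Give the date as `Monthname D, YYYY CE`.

August 20, 1345 CE

Both dates share Julian Day Number 2212551; in the Julian calendar that is 20 August 1345 CE.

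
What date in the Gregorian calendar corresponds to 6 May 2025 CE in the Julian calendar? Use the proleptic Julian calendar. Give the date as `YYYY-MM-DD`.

For dates in this range the Gregorian date is 13 days ahead of the Julian.
6 May 2025 Julian + 13 days → 19 May 2025 Gregorian.

2025-05-19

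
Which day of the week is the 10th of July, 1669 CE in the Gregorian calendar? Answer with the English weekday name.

Wednesday

JDN 2330841 mod 7 = 2, and JDN 0 was a Monday, so this is a Wednesday.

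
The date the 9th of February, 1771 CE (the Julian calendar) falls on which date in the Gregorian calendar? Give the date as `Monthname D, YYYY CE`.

At this point the Julian calendar is 11 days behind the Gregorian.
9 February 1771 Julian + 11 days → 20 February 1771 Gregorian.

February 20, 1771 CE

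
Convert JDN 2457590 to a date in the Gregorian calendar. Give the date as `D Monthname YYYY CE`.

20 July 2016 CE

Counting from JDN 2299161 = 15 Oct 1582 gives an offset of 158429 days.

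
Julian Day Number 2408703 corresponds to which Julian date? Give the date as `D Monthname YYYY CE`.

The Gregorian equivalent of JDN 2408703 is 14 September 1882.
In the Julian calendar that day is 2 September 1882 CE.

2 September 1882 CE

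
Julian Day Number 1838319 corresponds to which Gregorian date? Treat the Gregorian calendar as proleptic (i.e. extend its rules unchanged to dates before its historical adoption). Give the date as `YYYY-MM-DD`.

JDN 2451545 is 1 Jan 2000; 1838319 is −613226 days from there.

0321-01-17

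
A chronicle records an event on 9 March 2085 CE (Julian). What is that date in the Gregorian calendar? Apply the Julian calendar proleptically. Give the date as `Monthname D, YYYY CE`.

March 22, 2085 CE

At this point the Julian calendar is 13 days behind the Gregorian.
9 March 2085 Julian + 13 days → 22 March 2085 Gregorian.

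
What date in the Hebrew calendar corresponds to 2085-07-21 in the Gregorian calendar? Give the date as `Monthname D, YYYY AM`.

Tammuz 28, 5845 AM

Julian Day Number of the source date = 2482793.
Converting JDN 2482793 to the Hebrew calendar gives 28 Tammuz 5845 AM.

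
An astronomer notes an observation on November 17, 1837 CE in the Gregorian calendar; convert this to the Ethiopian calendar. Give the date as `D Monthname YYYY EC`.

9 Hidar 1830 EC

Both dates share Julian Day Number 2392331; in the Ethiopian calendar that is 9 Hidar 1830 EC.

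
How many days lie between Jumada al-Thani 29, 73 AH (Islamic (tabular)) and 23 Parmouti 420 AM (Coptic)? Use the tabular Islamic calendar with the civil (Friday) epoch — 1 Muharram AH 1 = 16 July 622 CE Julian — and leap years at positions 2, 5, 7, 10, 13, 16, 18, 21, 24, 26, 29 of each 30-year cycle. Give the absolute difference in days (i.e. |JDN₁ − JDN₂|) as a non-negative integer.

4172

JDN of the first date = 1974130.
JDN of the second date = 1978302.
|1978302 − 1974130| = 4172.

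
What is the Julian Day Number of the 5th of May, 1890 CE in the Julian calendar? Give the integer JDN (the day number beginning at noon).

Equivalently 17 May 1890 (Gregorian).
JDN 2451545 is 1 January 2000 CE (Gregorian); the target day is −40040 days from there, so JDN = 2411505.

2411505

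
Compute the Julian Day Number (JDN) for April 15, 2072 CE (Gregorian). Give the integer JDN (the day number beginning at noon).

JDN 2299161 is 15 October 1582 CE (Gregorian); the target day is +178787 days from there, so JDN = 2477948.

2477948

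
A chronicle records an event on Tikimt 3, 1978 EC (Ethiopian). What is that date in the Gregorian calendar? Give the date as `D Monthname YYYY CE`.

13 October 1985 CE

Both dates share Julian Day Number 2446352; in the Gregorian calendar that is 13 October 1985 CE.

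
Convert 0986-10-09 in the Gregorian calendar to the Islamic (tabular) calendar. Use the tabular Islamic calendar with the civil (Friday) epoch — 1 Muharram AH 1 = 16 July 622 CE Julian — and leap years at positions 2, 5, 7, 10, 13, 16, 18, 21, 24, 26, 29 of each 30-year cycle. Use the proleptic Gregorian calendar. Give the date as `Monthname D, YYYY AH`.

Julian Day Number of the source date = 2081471.
Converting JDN 2081471 to the tabular Islamic calendar gives 27 Jumada al-Awwal 376 AH.

Jumada al-Awwal 27, 376 AH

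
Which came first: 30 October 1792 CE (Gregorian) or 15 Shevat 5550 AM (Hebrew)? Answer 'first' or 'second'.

The two dates have Julian Day Numbers 2375878 and 2374874 respectively.
Since 2374874 < 2375878, the second date comes first.

second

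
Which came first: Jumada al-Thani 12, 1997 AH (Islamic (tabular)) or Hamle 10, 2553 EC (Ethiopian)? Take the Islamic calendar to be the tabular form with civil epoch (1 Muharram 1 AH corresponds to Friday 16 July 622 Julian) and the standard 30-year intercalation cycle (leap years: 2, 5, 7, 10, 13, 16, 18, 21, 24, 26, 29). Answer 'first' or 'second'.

first

Converting both to JDN: 2655915 vs 2656648; the smaller is the first.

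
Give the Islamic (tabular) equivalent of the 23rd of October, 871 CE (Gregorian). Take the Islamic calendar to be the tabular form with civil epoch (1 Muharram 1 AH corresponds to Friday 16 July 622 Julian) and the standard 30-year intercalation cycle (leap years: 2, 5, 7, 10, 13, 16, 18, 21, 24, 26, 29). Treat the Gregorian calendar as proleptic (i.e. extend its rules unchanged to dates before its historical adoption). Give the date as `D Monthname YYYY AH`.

30 Dhu al-Qa'dah 257 AH

Both dates share Julian Day Number 2039482; in the tabular Islamic calendar that is 30 Dhu al-Qa'dah 257 AH.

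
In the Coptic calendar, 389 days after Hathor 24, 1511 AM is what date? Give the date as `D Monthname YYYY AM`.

17 Koiak 1512 AM

JDN of Hathor 24, 1511 AM = 2376640.
2376640 + 389 = 2377029.
JDN 2377029 in the Coptic calendar is 17 Koiak 1512 AM.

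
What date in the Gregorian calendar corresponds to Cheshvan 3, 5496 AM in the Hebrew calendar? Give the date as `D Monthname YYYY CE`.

19 October 1735 CE

Julian Day Number of the source date = 2355047.
Converting JDN 2355047 to the Gregorian calendar gives 19 October 1735 CE.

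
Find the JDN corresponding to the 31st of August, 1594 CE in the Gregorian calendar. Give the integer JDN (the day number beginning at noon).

JDN 2451545 is 1 January 2000 CE (Gregorian); the target day is −148046 days from there, so JDN = 2303499.

2303499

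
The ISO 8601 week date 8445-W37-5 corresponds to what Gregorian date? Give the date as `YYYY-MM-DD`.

ISO week 1 of 8445 is the week containing the first Thursday of 8445.
Week 37, day 5 (Friday) lands on 8445-09-15.

8445-09-15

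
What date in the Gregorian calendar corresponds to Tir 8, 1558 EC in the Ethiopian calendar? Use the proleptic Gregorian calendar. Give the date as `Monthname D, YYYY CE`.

Both dates share Julian Day Number 2293042; in the Gregorian calendar that is 13 January 1566 CE.

January 13, 1566 CE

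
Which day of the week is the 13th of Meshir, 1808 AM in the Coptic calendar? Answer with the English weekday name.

Thursday

This is JDN 2485199 (21 February 2092 Gregorian).
2485199 ≡ 3 (mod 7); counting from Monday = 0 gives Thursday.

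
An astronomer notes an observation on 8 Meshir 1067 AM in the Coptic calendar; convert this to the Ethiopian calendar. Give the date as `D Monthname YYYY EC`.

The source date corresponds to 10 February 1351 in the proleptic Gregorian calendar (JDN 2214543).
That day falls on 8 Yekatit 1343 EC in the Ethiopian calendar.

8 Yekatit 1343 EC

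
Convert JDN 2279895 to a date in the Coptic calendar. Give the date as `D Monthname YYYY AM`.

JDN 2279895 is 15 January 1530 in the proleptic Gregorian calendar.
In the Coptic calendar that day is 10 Tobi 1246 AM.

10 Tobi 1246 AM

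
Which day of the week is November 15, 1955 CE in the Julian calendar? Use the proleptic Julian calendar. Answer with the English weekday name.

Monday

This is JDN 2435440 (28 November 1955 Gregorian).
JDN 2435440 mod 7 = 0, and JDN 0 was a Monday, so this is a Monday.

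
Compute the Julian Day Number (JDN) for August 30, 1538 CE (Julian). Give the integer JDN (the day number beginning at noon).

2283054

Equivalently 9 September 1538 (proleptic Gregorian).
JDN 2400001 is 17 November 1858 CE (Gregorian), MJD 0; the target day is −116947 days from there, so JDN = 2283054.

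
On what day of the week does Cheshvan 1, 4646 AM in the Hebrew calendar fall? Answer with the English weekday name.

Wednesday

Equivalently 17 October 885 Gregorian, JDN 2044590.
2044590 ≡ 2 (mod 7); counting from Monday = 0 gives Wednesday.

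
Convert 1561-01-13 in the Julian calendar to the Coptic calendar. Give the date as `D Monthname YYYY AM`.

18 Tobi 1277 AM

Julian Day Number of the source date = 2291226.
Converting JDN 2291226 to the Coptic calendar gives 18 Tobi 1277 AM.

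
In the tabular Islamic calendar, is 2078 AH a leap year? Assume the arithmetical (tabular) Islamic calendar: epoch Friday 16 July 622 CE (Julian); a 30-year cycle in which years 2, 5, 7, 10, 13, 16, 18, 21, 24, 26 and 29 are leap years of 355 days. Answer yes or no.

Year 2078 AH is year 8 of its 30-year cycle; leap positions are 2, 5, 7, 10, 13, 16, 18, 21, 24, 26, 29, so it is a common year (354 days).

no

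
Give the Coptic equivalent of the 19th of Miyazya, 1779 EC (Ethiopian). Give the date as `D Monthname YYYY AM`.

19 Parmouti 1503 AM

Julian Day Number of the source date = 2373863.
Converting JDN 2373863 to the Coptic calendar gives 19 Parmouti 1503 AM.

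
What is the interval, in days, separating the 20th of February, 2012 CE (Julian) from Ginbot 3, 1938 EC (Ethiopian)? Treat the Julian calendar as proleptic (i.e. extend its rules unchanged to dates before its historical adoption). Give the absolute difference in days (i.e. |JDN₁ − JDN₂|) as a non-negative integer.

24039

JDN of the first date = 2455991.
JDN of the second date = 2431952.
|2431952 − 2455991| = 24039.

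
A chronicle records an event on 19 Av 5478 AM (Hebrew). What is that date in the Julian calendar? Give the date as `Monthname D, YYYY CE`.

Both dates share Julian Day Number 2348774; in the Julian calendar that is 5 August 1718 CE.

August 5, 1718 CE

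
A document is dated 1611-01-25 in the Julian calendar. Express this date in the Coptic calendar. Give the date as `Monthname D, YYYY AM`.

Tobi 30, 1327 AM

Julian Day Number of the source date = 2309500.
Converting JDN 2309500 to the Coptic calendar gives 30 Tobi 1327 AM.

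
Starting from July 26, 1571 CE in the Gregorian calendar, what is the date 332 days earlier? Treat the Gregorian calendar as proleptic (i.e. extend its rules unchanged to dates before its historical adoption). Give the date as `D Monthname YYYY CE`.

28 August 1570 CE

The starting date is JDN 2295062; 2295062 − 332 = 2294730.
JDN 2294730 corresponds to 28 August 1570 CE.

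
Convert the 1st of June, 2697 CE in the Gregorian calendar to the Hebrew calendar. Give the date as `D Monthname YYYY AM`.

19 Sivan 6457 AM

Julian Day Number of the source date = 2706271.
Converting JDN 2706271 to the Hebrew calendar gives 19 Sivan 6457 AM.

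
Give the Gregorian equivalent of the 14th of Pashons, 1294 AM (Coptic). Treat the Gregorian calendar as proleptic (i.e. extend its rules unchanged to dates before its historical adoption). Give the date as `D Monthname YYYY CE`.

Both dates share Julian Day Number 2297551; in the Gregorian calendar that is 19 May 1578 CE.

19 May 1578 CE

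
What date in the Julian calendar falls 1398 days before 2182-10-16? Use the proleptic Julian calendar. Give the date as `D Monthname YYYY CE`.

JDN of 2182-10-16 = 2518322.
2518322 − 1398 = 2516924.
JDN 2516924 in the Julian calendar is 18 December 2178 CE.

18 December 2178 CE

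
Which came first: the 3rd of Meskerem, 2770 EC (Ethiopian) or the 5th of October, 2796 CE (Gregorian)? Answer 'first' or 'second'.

Converting both to JDN: 2735600 vs 2742556; the smaller is the first.

first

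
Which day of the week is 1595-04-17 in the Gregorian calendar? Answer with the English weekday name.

Monday

Since JDN mod 7 = 0 (0 = Monday), the day is Monday.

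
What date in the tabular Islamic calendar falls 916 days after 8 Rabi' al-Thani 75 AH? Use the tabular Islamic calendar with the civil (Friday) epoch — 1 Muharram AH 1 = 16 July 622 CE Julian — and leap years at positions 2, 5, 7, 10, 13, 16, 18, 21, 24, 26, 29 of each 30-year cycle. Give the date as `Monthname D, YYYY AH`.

Dhu al-Qa'dah 9, 77 AH

JDN of 8 Rabi' al-Thani 75 AH = 1974759.
1974759 + 916 = 1975675.
JDN 1975675 in the tabular Islamic calendar is Dhu al-Qa'dah 9, 77 AH.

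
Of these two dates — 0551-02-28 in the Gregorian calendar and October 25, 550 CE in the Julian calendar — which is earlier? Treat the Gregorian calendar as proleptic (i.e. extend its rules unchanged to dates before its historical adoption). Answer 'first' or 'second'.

Converting both to JDN: 1922367 vs 1922243; the smaller is the second.

second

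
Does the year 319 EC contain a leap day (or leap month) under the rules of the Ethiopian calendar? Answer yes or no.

yes

319 mod 4 = 3; in the Ethiopian calendar a year is leap when year mod 4 = 3, so it is a leap year.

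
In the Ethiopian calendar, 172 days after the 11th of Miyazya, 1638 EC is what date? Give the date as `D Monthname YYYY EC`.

JDN of the 11th of Miyazya, 1638 EC = 2322355.
2322355 + 172 = 2322527.
JDN 2322527 in the Ethiopian calendar is 28 Meskerem 1639 EC.

28 Meskerem 1639 EC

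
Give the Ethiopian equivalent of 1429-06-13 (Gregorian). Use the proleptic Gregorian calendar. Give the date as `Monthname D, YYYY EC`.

Sene 10, 1421 EC

Both dates share Julian Day Number 2243155; in the Ethiopian calendar that is 10 Sene 1421 EC.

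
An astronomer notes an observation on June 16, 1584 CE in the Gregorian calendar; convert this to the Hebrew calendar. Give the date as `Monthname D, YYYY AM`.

Tammuz 7, 5344 AM

Both dates share Julian Day Number 2299771; in the Hebrew calendar that is 7 Tammuz 5344 AM.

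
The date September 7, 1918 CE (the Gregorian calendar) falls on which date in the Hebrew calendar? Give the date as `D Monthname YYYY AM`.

1 Tishrei 5679 AM

Both dates share Julian Day Number 2421844; in the Hebrew calendar that is 1 Tishrei 5679 AM.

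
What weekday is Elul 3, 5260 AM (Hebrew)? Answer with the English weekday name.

Wednesday

This is JDN 2269143 (8 August 1500 Gregorian).
JDN 2269143 mod 7 = 2, and JDN 0 was a Monday, so this is a Wednesday.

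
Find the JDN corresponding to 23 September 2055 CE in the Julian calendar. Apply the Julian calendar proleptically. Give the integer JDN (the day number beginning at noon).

Equivalently 6 October 2055 (Gregorian).
JDN 2400001 is 17 November 1858 CE (Gregorian), MJD 0; the target day is +71911 days from there, so JDN = 2471912.

2471912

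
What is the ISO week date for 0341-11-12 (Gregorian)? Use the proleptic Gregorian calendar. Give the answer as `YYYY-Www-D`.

0341-W46-3

The weekday is Wednesday (ISO weekday 3).
That Wednesday belongs to ISO week 46 of ISO year 341.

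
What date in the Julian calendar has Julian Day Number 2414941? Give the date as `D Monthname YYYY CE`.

JDN 2414941 is 13 October 1899 in the Gregorian calendar.
In the Julian calendar that day is 1 October 1899 CE.

1 October 1899 CE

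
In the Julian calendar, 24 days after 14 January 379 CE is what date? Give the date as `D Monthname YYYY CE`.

Counting 24 days forward from JDN 1859501 reaches JDN 1859525, which is 7 February 379 CE.

7 February 379 CE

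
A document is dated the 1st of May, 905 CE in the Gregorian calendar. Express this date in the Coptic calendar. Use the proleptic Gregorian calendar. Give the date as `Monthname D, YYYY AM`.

Julian Day Number of the source date = 2051725.
Converting JDN 2051725 to the Coptic calendar gives 1 Pashons 621 AM.

Pashons 1, 621 AM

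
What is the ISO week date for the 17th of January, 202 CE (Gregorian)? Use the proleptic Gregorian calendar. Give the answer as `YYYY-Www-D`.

0202-W02-7

The weekday is Sunday (ISO weekday 7).
That Sunday belongs to ISO week 2 of ISO year 202.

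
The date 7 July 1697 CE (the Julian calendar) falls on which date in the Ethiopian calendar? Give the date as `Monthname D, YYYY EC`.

Hamle 13, 1689 EC

The source date corresponds to 17 July 1697 in the Gregorian calendar (JDN 2341075).
That day falls on 13 Hamle 1689 EC in the Ethiopian calendar.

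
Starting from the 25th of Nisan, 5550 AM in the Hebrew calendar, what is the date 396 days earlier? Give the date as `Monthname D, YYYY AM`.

The starting date is JDN 2374943; 2374943 − 396 = 2374547.
JDN 2374547 corresponds to Adar 11, 5549 AM.

Adar 11, 5549 AM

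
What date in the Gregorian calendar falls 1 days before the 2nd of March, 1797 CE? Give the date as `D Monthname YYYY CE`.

JDN of the 2nd of March, 1797 CE = 2377462.
2377462 − 1 = 2377461.
JDN 2377461 in the Gregorian calendar is 1 March 1797 CE.

1 March 1797 CE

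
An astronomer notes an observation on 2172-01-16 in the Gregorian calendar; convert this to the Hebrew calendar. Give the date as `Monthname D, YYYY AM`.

Both dates share Julian Day Number 2514382; in the Hebrew calendar that is 19 Tevet 5932 AM.

Tevet 19, 5932 AM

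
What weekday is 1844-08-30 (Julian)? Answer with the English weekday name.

Wednesday

Equivalently 11 September 1844 Gregorian, JDN 2394821.
Since JDN mod 7 = 2 (0 = Monday), the day is Wednesday.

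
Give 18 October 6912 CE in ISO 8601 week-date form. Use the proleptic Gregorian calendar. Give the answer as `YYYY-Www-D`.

6912-W42-2

The weekday is Tuesday (ISO weekday 2).
That Tuesday belongs to ISO week 42 of ISO year 6912.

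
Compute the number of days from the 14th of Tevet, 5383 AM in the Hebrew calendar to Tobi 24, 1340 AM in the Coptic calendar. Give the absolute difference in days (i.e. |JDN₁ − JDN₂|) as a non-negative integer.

409

First date → JDN 2313834; second date → JDN 2314243.
The interval is |2313834 − 2314243| = 409 days.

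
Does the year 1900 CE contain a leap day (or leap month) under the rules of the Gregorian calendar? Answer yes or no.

no

1900 is divisible by 4; 1900 is divisible by 100 but not 400, so it is a common year.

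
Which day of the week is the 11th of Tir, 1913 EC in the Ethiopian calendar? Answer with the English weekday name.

This is JDN 2422709 (19 January 1921 Gregorian).
JDN 2422709 mod 7 = 2, and JDN 0 was a Monday, so this is a Wednesday.

Wednesday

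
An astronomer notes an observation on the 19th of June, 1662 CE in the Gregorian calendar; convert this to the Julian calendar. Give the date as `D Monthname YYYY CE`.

9 June 1662 CE

For dates in this range the Gregorian date is 10 days ahead of the Julian.
19 June 1662 Gregorian − 10 days → 9 June 1662 Julian.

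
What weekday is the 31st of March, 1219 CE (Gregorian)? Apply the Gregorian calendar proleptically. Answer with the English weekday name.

2166380 ≡ 6 (mod 7); counting from Monday = 0 gives Sunday.

Sunday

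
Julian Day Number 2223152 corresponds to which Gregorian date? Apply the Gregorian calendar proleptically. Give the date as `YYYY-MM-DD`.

1374-09-06

Counting from JDN 2299161 = 15 Oct 1582 gives an offset of -76009 days.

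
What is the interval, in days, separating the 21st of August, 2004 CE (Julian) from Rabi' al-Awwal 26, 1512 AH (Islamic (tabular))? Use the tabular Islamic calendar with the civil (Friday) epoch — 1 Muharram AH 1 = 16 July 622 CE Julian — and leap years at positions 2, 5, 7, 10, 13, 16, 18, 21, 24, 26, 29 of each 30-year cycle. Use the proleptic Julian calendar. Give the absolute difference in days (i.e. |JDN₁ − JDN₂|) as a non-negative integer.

JDN of the first date = 2453252.
JDN of the second date = 2483972.
|2483972 − 2453252| = 30720.

30720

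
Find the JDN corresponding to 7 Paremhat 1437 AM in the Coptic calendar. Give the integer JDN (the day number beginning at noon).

2349715

Equivalently 14 March 1721 (Gregorian).
JDN 2299161 is 15 October 1582 CE (Gregorian); the target day is +50554 days from there, so JDN = 2349715.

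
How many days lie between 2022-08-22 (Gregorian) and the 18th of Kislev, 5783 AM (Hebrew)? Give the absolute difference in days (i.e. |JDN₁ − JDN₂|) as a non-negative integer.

112

JDN of the first date = 2459814.
JDN of the second date = 2459926.
|2459926 − 2459814| = 112.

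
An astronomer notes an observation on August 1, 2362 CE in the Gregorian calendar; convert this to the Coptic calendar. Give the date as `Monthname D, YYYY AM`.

Epip 22, 2078 AM

Both dates share Julian Day Number 2583975; in the Coptic calendar that is 22 Epip 2078 AM.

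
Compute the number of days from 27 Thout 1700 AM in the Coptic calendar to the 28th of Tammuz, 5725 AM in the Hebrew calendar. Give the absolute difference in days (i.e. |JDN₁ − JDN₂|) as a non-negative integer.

6646

First date → JDN 2445616; second date → JDN 2438970.
The interval is |2445616 − 2438970| = 6646 days.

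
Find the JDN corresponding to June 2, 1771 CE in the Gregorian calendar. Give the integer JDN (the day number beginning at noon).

JDN 2451545 is 1 January 2000 CE (Gregorian); the target day is −83488 days from there, so JDN = 2368057.

2368057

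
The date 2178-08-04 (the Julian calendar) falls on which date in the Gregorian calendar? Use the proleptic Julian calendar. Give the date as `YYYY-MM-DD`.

The Julian–Gregorian offset here is 14 days (Julian trailing).
4 August 2178 Julian + 14 days → 18 August 2178 Gregorian.

2178-08-18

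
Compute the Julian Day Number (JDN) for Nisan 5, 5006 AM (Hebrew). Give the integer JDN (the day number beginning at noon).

In the proleptic Gregorian calendar the same day is 31 March 1246.
JDN 2400001 is 17 November 1858 CE (Gregorian), MJD 0; the target day is −223759 days from there, so JDN = 2176242.

2176242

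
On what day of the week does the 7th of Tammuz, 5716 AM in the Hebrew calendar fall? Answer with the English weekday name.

Equivalently 16 June 1956 Gregorian, JDN 2435641.
Since JDN mod 7 = 5 (0 = Monday), the day is Saturday.

Saturday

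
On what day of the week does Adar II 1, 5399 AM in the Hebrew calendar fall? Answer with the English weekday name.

Monday

This is JDN 2319758 (7 March 1639 Gregorian).
2319758 ≡ 0 (mod 7); counting from Monday = 0 gives Monday.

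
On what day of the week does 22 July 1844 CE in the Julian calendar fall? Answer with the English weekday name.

Saturday

In the Gregorian calendar this is 3 August 1844 (JDN 2394782).
Since JDN mod 7 = 5 (0 = Monday), the day is Saturday.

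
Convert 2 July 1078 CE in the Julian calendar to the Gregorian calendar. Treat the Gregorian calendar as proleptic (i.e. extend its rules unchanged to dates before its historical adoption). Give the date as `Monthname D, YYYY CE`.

At this point the Julian calendar is 6 days behind the Gregorian.
2 July 1078 Julian + 6 days → 8 July 1078 Gregorian.

July 8, 1078 CE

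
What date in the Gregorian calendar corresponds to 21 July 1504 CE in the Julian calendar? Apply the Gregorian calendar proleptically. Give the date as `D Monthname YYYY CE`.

For dates in this range the Gregorian date is 10 days ahead of the Julian.
21 July 1504 Julian + 10 days → 31 July 1504 Gregorian.

31 July 1504 CE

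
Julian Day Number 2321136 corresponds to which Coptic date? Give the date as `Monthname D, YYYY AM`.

The Gregorian equivalent of JDN 2321136 is 14 December 1642.
In the Coptic calendar that day is Koiak 8, 1359 AM.

Koiak 8, 1359 AM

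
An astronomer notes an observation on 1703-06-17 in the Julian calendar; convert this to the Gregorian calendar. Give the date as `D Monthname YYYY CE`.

The Julian–Gregorian offset here is 11 days (Julian trailing).
17 June 1703 Julian + 11 days → 28 June 1703 Gregorian.

28 June 1703 CE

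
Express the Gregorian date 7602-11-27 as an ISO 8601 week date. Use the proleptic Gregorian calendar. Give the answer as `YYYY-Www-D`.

The weekday is Wednesday (ISO weekday 3).
That Wednesday belongs to ISO week 48 of ISO year 7602.

7602-W48-3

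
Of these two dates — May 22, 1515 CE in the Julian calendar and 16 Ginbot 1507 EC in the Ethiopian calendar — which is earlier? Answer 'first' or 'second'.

second

First date → JDN 2274553; second date → JDN 2274542.
JDN 2274542 < JDN 2274553, so the second date is earlier.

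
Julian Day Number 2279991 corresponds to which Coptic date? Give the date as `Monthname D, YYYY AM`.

JDN 2279991 is 21 April 1530 in the proleptic Gregorian calendar.
In the Coptic calendar that day is Parmouti 16, 1246 AM.

Parmouti 16, 1246 AM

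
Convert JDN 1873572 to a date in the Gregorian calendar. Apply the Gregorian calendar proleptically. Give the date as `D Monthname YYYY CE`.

JDN 2451545 is 1 Jan 2000; 1873572 is −577973 days from there.

25 July 417 CE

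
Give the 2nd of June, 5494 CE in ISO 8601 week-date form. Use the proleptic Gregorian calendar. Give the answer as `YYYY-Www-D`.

The weekday is Saturday (ISO weekday 6).
That Saturday belongs to ISO week 22 of ISO year 5494.

5494-W22-6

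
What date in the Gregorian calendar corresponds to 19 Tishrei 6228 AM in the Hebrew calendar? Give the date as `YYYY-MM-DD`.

2467-10-17

Both dates share Julian Day Number 2622403; in the Gregorian calendar that is 17 October 2467 CE.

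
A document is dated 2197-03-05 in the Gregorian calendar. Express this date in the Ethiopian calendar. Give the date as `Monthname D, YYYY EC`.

Yekatit 25, 2189 EC

Julian Day Number of the source date = 2523562.
Converting JDN 2523562 to the Ethiopian calendar gives 25 Yekatit 2189 EC.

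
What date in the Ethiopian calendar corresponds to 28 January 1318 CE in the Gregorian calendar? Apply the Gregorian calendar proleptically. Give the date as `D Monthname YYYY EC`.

25 Tir 1310 EC

Both dates share Julian Day Number 2202477; in the Ethiopian calendar that is 25 Tir 1310 EC.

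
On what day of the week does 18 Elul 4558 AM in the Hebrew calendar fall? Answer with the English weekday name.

This is JDN 2012773 (7 September 798 Gregorian).
2012773 ≡ 0 (mod 7); counting from Monday = 0 gives Monday.

Monday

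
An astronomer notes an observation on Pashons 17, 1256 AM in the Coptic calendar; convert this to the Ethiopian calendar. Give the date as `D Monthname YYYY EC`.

Julian Day Number of the source date = 2283675.
Converting JDN 2283675 to the Ethiopian calendar gives 17 Ginbot 1532 EC.

17 Ginbot 1532 EC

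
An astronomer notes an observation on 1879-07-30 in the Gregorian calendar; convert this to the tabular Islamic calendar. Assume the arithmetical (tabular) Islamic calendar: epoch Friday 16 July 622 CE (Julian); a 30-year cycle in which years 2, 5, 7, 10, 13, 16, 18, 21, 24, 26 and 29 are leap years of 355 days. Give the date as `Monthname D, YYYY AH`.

Julian Day Number of the source date = 2407561.
Converting JDN 2407561 to the tabular Islamic calendar gives 10 Sha'ban 1296 AH.

Sha'ban 10, 1296 AH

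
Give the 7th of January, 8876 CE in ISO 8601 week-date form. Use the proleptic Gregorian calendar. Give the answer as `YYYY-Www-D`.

8876-W02-2

The weekday is Tuesday (ISO weekday 2).
That Tuesday belongs to ISO week 2 of ISO year 8876.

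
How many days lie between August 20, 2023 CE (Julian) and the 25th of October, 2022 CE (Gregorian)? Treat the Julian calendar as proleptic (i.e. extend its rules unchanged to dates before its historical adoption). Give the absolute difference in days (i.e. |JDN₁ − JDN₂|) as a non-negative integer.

First date → JDN 2460190; second date → JDN 2459878.
The interval is |2460190 − 2459878| = 312 days.

312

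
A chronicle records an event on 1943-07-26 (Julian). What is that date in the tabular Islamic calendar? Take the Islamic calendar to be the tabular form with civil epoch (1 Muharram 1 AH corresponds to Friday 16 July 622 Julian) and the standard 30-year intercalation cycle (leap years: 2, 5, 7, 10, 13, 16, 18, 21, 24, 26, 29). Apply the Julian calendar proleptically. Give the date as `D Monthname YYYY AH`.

Julian Day Number of the source date = 2430945.
Converting JDN 2430945 to the tabular Islamic calendar gives 6 Sha'ban 1362 AH.

6 Sha'ban 1362 AH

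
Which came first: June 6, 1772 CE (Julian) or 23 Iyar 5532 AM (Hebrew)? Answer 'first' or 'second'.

second

First date → JDN 2368438; second date → JDN 2368416.
JDN 2368416 < JDN 2368438, so the second date is earlier.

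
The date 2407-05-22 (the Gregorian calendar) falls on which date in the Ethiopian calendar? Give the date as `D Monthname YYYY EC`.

11 Ginbot 2399 EC

Julian Day Number of the source date = 2600340.
Converting JDN 2600340 to the Ethiopian calendar gives 11 Ginbot 2399 EC.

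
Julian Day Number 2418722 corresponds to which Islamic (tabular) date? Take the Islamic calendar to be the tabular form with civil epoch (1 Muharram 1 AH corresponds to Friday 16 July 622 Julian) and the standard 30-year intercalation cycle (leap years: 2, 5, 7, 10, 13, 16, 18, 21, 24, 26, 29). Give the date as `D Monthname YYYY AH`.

8 Safar 1328 AH

The Gregorian equivalent of JDN 2418722 is 19 February 1910.
In the tabular Islamic calendar that day is 8 Safar 1328 AH.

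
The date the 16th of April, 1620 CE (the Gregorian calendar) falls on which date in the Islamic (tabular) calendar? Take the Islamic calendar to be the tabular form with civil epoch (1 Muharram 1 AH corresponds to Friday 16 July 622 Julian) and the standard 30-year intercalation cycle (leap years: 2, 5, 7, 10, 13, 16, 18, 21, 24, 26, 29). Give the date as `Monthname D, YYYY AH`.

Both dates share Julian Day Number 2312859; in the tabular Islamic calendar that is 13 Jumada al-Awwal 1029 AH.

Jumada al-Awwal 13, 1029 AH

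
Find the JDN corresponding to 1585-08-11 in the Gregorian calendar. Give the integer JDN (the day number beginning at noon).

2300192

JDN 2400001 is 17 November 1858 CE (Gregorian), MJD 0; the target day is −99809 days from there, so JDN = 2300192.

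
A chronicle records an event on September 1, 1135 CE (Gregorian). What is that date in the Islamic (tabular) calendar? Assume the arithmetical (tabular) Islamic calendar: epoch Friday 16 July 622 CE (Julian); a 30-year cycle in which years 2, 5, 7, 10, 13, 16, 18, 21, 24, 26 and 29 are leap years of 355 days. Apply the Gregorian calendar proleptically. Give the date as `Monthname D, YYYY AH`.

Dhu al-Qa'dah 13, 529 AH

Both dates share Julian Day Number 2135853; in the tabular Islamic calendar that is 13 Dhu al-Qa'dah 529 AH.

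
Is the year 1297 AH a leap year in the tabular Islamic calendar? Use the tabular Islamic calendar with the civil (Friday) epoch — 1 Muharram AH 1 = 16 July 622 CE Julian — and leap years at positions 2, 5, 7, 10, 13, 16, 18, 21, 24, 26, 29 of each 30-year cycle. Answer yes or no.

Year 1297 AH is year 7 of its 30-year cycle; leap positions are 2, 5, 7, 10, 13, 16, 18, 21, 24, 26, 29, so it is a leap year (355 days).

yes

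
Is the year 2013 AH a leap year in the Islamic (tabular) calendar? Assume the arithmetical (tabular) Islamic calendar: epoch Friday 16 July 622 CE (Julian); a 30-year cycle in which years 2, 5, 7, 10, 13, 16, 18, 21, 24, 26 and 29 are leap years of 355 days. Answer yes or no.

no

Year 2013 AH is year 3 of its 30-year cycle; leap positions are 2, 5, 7, 10, 13, 16, 18, 21, 24, 26, 29, so it is a common year (354 days).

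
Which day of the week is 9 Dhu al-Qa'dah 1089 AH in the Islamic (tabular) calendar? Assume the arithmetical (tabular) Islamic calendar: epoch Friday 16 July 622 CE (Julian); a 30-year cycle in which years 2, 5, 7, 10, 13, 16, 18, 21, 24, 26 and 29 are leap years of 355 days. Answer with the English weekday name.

Equivalently 23 December 1678 Gregorian, JDN 2334294.
Since JDN mod 7 = 4 (0 = Monday), the day is Friday.

Friday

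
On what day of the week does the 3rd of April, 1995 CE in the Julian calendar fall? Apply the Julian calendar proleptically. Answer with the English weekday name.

Equivalently 16 April 1995 Gregorian, JDN 2449824.
Since JDN mod 7 = 6 (0 = Monday), the day is Sunday.

Sunday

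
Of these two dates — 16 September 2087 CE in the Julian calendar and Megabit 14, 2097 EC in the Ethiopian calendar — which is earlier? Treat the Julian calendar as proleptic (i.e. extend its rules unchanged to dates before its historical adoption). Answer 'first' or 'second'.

The two dates have Julian Day Numbers 2483593 and 2489978 respectively.
Since 2483593 < 2489978, the first date comes first.

first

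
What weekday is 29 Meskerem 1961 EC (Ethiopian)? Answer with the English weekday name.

Equivalently 9 October 1968 Gregorian, JDN 2440139.
JDN 2440139 mod 7 = 2, and JDN 0 was a Monday, so this is a Wednesday.

Wednesday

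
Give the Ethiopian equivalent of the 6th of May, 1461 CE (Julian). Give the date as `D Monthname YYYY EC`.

11 Ginbot 1453 EC

Both dates share Julian Day Number 2254814; in the Ethiopian calendar that is 11 Ginbot 1453 EC.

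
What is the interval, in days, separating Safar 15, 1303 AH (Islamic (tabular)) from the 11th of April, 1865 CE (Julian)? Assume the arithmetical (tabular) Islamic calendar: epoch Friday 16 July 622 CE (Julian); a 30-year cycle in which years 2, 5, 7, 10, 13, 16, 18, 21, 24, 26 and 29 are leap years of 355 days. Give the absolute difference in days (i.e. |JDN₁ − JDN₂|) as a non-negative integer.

7519

First date → JDN 2409869; second date → JDN 2402350.
The interval is |2409869 − 2402350| = 7519 days.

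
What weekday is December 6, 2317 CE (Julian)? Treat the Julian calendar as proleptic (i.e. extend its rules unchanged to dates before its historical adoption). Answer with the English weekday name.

Saturday

Equivalently 22 December 2317 Gregorian, JDN 2567682.
2567682 ≡ 5 (mod 7); counting from Monday = 0 gives Saturday.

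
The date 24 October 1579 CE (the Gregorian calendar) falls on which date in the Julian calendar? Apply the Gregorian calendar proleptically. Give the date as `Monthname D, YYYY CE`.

October 14, 1579 CE

At this point the Julian calendar is 10 days behind the Gregorian.
24 October 1579 Gregorian − 10 days → 14 October 1579 Julian.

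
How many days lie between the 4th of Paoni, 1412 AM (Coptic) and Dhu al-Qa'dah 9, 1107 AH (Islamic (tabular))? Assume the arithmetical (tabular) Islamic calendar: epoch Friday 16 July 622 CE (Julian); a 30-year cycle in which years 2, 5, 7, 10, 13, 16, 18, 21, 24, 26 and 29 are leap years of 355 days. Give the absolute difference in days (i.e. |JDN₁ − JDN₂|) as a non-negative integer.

2

First date → JDN 2340671; second date → JDN 2340673.
The interval is |2340671 − 2340673| = 2 days.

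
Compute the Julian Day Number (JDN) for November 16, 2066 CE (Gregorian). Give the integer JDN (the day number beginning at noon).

JDN 2400001 is 17 November 1858 CE (Gregorian), MJD 0; the target day is +75970 days from there, so JDN = 2475971.

2475971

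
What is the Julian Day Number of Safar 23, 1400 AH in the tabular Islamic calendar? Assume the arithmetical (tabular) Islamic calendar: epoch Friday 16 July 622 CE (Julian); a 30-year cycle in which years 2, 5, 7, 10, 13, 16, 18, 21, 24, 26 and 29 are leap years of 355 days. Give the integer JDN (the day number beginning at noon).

2444251

Equivalently 12 January 1980 (Gregorian).
JDN 2299161 is 15 October 1582 CE (Gregorian); the target day is +145090 days from there, so JDN = 2444251.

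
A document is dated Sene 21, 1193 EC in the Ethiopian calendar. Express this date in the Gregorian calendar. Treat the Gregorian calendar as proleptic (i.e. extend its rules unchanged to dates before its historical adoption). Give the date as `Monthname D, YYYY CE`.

Julian Day Number of the source date = 2159889.
Converting JDN 2159889 to the Gregorian calendar gives 22 June 1201 CE.

June 22, 1201 CE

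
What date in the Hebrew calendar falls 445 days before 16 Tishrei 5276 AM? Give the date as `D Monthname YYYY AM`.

The starting date is JDN 2274679; 2274679 − 445 = 2274234.
JDN 2274234 corresponds to 13 Tammuz 5274 AM.

13 Tammuz 5274 AM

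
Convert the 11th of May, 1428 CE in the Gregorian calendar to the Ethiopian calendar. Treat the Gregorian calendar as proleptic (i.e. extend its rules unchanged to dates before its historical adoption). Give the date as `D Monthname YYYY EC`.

Julian Day Number of the source date = 2242757.
Converting JDN 2242757 to the Ethiopian calendar gives 7 Ginbot 1420 EC.

7 Ginbot 1420 EC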